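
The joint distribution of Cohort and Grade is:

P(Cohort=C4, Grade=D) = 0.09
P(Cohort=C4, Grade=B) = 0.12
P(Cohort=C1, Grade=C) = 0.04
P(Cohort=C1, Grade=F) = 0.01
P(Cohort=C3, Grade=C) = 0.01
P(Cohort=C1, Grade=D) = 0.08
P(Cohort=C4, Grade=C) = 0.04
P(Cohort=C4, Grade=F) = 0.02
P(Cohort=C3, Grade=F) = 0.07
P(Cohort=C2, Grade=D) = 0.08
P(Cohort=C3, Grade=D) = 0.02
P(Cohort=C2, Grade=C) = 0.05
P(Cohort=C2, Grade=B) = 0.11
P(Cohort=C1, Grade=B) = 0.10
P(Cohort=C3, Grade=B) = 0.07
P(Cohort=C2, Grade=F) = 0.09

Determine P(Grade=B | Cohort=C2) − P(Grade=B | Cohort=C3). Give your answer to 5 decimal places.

-0.07843

P(Cohort=C2) = 0.11 + 0.05 + 0.08 + 0.09 = 0.33; P(Grade=B | Cohort=C2) = 0.11/0.33 = 0.333333.
P(Cohort=C3) = 0.07 + 0.01 + 0.02 + 0.07 = 0.17; P(Grade=B | Cohort=C3) = 0.07/0.17 = 0.411765.
Difference = -0.07843.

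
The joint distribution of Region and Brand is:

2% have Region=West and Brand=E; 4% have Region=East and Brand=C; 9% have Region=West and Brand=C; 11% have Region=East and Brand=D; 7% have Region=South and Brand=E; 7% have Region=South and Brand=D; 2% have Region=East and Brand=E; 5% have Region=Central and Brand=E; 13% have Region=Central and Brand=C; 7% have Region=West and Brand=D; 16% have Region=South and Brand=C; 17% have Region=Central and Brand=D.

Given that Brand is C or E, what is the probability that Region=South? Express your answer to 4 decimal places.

P(Brand=C) = 0.16 + 0.04 + 0.09 + 0.13 = 0.42.
P(Brand=E) = 0.07 + 0.02 + 0.02 + 0.05 = 0.16.
P(Brand ∈ {C, E}) = 0.42 + 0.16 = 0.58; P(Region=South, Brand ∈ {C, E}) = 0.16 + 0.07 = 0.23.
P(Region=South | Brand ∈ {C, E}) = 0.23/0.58 = 0.3966.

0.3966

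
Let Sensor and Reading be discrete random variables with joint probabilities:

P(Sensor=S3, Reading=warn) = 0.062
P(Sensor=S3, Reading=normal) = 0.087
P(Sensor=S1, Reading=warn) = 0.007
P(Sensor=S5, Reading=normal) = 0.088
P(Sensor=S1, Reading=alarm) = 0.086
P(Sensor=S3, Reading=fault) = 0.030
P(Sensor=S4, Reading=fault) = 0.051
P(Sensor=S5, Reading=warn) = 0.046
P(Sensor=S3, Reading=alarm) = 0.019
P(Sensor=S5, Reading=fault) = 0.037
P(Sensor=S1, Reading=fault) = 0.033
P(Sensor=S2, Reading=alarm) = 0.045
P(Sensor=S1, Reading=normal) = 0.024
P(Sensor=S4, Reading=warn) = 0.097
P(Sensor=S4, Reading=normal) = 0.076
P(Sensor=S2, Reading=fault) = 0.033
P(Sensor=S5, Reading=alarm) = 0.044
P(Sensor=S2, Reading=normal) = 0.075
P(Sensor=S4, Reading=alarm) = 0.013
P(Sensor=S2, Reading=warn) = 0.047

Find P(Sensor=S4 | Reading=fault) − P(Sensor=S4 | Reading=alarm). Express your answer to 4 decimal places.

P(Reading=fault) = 0.033 + 0.033 + 0.030 + 0.051 + 0.037 = 0.184; P(Sensor=S4 | Reading=fault) = 0.051/0.184 = 0.27717.
P(Reading=alarm) = 0.086 + 0.045 + 0.019 + 0.013 + 0.044 = 0.207; P(Sensor=S4 | Reading=alarm) = 0.013/0.207 = 0.06280.
Difference = 0.2144.

0.2144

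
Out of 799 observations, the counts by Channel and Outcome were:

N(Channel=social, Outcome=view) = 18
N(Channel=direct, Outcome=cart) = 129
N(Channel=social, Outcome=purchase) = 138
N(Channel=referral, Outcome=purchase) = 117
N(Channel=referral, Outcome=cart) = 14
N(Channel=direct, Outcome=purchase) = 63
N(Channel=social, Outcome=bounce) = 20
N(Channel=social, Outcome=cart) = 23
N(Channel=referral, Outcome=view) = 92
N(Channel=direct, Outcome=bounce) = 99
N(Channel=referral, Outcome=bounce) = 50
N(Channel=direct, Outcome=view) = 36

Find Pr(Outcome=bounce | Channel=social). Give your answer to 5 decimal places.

Total with Channel=social: 20 + 18 + 23 + 138 = 199.
P(Outcome=bounce | Channel=social) = 20/199 = 0.10050.

0.10050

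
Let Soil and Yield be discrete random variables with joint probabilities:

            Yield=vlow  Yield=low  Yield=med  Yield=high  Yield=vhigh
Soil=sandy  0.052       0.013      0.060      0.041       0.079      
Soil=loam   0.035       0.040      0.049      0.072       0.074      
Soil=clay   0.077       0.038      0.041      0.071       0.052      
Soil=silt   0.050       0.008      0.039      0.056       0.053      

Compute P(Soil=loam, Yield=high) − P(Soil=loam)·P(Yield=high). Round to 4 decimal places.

0.0072

P(Soil=loam) = 0.035 + 0.040 + 0.049 + 0.072 + 0.074 = 0.270.
P(Yield=high) = 0.041 + 0.072 + 0.071 + 0.056 = 0.240.
P(Soil=loam, Yield=high) − P(Soil=loam)P(Yield=high) = 0.072 − 0.270×0.240 = 0.0072.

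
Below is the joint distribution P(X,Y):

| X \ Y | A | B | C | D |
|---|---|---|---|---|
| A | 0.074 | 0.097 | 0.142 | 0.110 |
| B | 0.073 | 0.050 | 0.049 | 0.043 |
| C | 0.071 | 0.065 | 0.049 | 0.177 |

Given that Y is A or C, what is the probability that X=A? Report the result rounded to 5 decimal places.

P(Y=A) = 0.074 + 0.073 + 0.071 = 0.218.
P(Y=C) = 0.142 + 0.049 + 0.049 = 0.240.
P(Y ∈ {A, C}) = 0.218 + 0.240 = 0.458; P(X=A, Y ∈ {A, C}) = 0.074 + 0.142 = 0.216.
P(X=A | Y ∈ {A, C}) = 0.216/0.458 = 0.47162.

0.47162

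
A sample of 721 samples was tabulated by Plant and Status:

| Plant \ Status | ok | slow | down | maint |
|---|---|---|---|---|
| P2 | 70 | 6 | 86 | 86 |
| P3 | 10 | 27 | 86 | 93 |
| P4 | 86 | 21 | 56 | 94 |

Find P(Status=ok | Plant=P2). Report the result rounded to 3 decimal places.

0.282

Total with Plant=P2: 70 + 6 + 86 + 86 = 248.
P(Status=ok | Plant=P2) = 70/248 = 0.282.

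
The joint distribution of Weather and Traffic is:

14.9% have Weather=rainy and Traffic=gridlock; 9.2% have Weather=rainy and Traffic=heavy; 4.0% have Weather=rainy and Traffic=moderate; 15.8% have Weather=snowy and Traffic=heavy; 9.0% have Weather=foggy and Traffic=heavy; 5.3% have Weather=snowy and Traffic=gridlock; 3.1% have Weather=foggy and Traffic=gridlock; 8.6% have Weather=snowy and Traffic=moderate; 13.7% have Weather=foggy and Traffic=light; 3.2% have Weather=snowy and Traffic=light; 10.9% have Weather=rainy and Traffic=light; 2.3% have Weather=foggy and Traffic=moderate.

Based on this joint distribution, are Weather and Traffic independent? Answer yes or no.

no

P(Weather=snowy) = 0.329 and P(Traffic=light) = 0.278, so their product is 0.09146, but P(Weather=snowy, Traffic=light) = 0.032. Since these differ, Weather and Traffic are not independent.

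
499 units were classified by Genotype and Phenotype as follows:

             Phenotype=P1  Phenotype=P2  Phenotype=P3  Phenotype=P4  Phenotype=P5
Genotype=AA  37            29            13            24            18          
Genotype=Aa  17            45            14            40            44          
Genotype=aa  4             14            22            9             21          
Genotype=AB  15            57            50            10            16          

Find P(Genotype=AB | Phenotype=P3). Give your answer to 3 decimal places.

0.505

Total with Phenotype=P3: 13 + 14 + 22 + 50 = 99.
P(Genotype=AB | Phenotype=P3) = 50/99 = 0.505.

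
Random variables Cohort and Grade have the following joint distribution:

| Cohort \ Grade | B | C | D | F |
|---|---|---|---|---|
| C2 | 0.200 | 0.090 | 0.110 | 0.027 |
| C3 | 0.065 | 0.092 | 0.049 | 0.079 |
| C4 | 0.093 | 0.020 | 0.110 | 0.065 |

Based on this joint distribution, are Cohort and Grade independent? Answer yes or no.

P(Cohort=C2) = 0.427 and P(Grade=B) = 0.358, so their product is 0.15287, but P(Cohort=C2, Grade=B) = 0.200. Since these differ, Cohort and Grade are not independent.

no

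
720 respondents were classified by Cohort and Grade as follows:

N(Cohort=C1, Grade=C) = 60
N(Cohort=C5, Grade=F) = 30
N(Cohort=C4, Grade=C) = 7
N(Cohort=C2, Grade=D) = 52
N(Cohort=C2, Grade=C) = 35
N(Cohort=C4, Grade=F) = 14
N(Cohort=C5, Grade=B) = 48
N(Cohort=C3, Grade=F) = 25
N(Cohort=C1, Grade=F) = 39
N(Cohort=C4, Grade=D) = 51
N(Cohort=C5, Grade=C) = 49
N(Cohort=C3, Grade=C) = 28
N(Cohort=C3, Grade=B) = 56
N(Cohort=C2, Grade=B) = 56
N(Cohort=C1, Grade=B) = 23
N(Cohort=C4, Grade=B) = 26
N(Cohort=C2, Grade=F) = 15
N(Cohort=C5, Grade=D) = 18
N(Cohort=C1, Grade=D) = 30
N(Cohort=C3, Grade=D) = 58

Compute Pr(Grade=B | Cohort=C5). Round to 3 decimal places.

Total with Cohort=C5: 48 + 49 + 18 + 30 = 145.
P(Grade=B | Cohort=C5) = 48/145 = 0.331.

0.331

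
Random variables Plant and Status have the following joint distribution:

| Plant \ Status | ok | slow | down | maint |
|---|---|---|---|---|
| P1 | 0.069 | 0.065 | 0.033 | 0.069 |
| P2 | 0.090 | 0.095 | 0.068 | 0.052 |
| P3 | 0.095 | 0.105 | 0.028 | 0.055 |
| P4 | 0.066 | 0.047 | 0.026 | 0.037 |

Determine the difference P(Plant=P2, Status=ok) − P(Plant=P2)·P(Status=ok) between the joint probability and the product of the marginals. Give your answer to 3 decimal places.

P(Plant=P2) = 0.090 + 0.095 + 0.068 + 0.052 = 0.305.
P(Status=ok) = 0.069 + 0.090 + 0.095 + 0.066 = 0.320.
P(Plant=P2, Status=ok) − P(Plant=P2)P(Status=ok) = 0.090 − 0.305×0.320 = -0.008.

-0.008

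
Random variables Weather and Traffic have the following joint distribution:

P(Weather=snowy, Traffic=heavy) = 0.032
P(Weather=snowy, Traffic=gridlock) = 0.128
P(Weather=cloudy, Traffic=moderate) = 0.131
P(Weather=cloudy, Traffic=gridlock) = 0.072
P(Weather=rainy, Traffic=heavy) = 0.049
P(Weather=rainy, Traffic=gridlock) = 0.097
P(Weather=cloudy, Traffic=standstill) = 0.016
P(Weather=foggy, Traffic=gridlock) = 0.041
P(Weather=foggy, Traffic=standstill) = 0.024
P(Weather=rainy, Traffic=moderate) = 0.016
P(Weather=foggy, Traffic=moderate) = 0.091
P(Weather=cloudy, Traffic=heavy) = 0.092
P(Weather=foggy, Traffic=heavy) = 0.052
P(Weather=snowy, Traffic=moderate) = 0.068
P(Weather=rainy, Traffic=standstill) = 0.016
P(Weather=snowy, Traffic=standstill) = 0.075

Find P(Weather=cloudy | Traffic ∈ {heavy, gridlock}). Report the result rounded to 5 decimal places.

0.29130

P(Traffic=heavy) = 0.092 + 0.049 + 0.032 + 0.052 = 0.225.
P(Traffic=gridlock) = 0.072 + 0.097 + 0.128 + 0.041 = 0.338.
P(Traffic ∈ {heavy, gridlock}) = 0.225 + 0.338 = 0.563; P(Weather=cloudy, Traffic ∈ {heavy, gridlock}) = 0.092 + 0.072 = 0.164.
P(Weather=cloudy | Traffic ∈ {heavy, gridlock}) = 0.164/0.563 = 0.29130.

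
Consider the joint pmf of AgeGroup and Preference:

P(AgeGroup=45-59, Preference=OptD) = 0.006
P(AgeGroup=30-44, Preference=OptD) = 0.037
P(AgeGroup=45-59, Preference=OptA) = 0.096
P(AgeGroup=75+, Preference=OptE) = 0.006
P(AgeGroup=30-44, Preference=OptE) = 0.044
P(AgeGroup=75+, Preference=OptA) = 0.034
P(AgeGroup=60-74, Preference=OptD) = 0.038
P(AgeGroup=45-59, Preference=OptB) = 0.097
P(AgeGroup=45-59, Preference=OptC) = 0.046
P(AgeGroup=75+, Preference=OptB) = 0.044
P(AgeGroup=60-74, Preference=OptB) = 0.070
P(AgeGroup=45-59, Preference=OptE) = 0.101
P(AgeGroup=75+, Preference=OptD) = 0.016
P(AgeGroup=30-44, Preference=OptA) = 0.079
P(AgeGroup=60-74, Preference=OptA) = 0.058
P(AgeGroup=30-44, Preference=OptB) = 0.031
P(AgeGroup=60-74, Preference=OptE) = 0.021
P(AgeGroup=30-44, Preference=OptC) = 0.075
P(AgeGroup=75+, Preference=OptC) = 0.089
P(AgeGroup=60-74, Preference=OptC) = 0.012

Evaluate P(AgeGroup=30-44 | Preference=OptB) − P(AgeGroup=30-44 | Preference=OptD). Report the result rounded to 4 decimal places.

P(Preference=OptB) = 0.031 + 0.097 + 0.070 + 0.044 = 0.242; P(AgeGroup=30-44 | Preference=OptB) = 0.031/0.242 = 0.12810.
P(Preference=OptD) = 0.037 + 0.006 + 0.038 + 0.016 = 0.097; P(AgeGroup=30-44 | Preference=OptD) = 0.037/0.097 = 0.38144.
Difference = -0.2533.

-0.2533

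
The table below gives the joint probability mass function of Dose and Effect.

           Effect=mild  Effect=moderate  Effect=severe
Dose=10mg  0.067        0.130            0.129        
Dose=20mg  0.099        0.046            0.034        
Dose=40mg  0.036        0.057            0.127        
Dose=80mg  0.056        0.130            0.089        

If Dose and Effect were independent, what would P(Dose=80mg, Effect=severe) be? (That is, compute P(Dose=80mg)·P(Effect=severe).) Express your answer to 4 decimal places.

0.1042

P(Dose=80mg) = 0.056 + 0.130 + 0.089 = 0.275.
P(Effect=severe) = 0.129 + 0.034 + 0.127 + 0.089 = 0.379.
Product: 0.275 × 0.379 = 0.1042.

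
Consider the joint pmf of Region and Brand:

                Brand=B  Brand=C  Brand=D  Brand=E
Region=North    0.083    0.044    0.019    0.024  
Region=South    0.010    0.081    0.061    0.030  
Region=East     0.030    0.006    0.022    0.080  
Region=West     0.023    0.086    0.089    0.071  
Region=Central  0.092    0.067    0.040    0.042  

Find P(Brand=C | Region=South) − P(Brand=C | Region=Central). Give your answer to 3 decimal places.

0.167

P(Region=South) = 0.010 + 0.081 + 0.061 + 0.030 = 0.182; P(Brand=C | Region=South) = 0.081/0.182 = 0.4451.
P(Region=Central) = 0.092 + 0.067 + 0.040 + 0.042 = 0.241; P(Brand=C | Region=Central) = 0.067/0.241 = 0.2780.
Difference = 0.167.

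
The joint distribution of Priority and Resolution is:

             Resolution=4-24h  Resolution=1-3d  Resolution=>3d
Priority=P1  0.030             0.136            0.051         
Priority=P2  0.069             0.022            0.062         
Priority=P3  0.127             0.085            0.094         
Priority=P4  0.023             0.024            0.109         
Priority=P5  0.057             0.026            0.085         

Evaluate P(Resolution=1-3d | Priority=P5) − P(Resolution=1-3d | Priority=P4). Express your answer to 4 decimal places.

0.0009

P(Priority=P5) = 0.057 + 0.026 + 0.085 = 0.168; P(Resolution=1-3d | Priority=P5) = 0.026/0.168 = 0.15476.
P(Priority=P4) = 0.023 + 0.024 + 0.109 = 0.156; P(Resolution=1-3d | Priority=P4) = 0.024/0.156 = 0.15385.
Difference = 0.0009.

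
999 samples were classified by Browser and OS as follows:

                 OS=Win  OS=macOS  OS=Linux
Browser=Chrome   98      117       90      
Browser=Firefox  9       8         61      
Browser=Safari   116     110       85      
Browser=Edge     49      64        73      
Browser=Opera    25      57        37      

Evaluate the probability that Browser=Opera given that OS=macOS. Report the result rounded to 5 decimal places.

0.16011

Total with OS=macOS: 117 + 8 + 110 + 64 + 57 = 356.
P(Browser=Opera | OS=macOS) = 57/356 = 0.16011.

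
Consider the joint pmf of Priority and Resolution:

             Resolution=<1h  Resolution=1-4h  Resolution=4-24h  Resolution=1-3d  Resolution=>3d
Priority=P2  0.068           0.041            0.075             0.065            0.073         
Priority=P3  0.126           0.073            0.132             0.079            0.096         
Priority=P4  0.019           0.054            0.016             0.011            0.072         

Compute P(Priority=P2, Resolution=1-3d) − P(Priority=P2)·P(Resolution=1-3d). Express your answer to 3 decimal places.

0.015

P(Priority=P2) = 0.068 + 0.041 + 0.075 + 0.065 + 0.073 = 0.322.
P(Resolution=1-3d) = 0.065 + 0.079 + 0.011 = 0.155.
P(Priority=P2, Resolution=1-3d) − P(Priority=P2)P(Resolution=1-3d) = 0.065 − 0.322×0.155 = 0.015.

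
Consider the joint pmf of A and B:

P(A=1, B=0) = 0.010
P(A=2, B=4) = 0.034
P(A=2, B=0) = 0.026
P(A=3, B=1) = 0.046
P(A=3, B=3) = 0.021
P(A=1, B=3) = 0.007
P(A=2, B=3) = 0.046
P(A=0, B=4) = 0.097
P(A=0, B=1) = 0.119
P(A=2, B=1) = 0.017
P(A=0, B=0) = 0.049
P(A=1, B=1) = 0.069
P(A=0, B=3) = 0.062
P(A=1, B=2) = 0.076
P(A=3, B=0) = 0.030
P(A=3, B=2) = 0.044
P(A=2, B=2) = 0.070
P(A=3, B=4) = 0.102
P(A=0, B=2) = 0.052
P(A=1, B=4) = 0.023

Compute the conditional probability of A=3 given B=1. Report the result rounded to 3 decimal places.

0.183

P(B=1) = 0.119 + 0.069 + 0.017 + 0.046 = 0.251.
P(A=3 | B=1) = 0.046/0.251 = 0.183.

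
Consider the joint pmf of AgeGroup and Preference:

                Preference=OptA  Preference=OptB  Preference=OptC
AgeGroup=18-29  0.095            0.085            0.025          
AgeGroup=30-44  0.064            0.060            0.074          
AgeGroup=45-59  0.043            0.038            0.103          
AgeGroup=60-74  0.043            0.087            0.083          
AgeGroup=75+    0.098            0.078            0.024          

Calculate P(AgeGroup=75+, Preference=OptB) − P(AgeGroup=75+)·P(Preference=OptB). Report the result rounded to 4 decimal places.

0.0084

P(AgeGroup=75+) = 0.098 + 0.078 + 0.024 = 0.200.
P(Preference=OptB) = 0.085 + 0.060 + 0.038 + 0.087 + 0.078 = 0.348.
P(AgeGroup=75+, Preference=OptB) − P(AgeGroup=75+)P(Preference=OptB) = 0.078 − 0.200×0.348 = 0.0084.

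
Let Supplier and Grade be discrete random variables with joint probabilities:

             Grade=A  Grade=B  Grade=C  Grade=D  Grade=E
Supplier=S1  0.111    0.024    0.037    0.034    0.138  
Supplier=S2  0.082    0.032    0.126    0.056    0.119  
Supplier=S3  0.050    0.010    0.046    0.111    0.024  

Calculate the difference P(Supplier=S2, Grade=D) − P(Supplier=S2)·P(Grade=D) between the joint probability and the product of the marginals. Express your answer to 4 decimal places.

-0.0274

P(Supplier=S2) = 0.082 + 0.032 + 0.126 + 0.056 + 0.119 = 0.415.
P(Grade=D) = 0.034 + 0.056 + 0.111 = 0.201.
P(Supplier=S2, Grade=D) − P(Supplier=S2)P(Grade=D) = 0.056 − 0.415×0.201 = -0.0274.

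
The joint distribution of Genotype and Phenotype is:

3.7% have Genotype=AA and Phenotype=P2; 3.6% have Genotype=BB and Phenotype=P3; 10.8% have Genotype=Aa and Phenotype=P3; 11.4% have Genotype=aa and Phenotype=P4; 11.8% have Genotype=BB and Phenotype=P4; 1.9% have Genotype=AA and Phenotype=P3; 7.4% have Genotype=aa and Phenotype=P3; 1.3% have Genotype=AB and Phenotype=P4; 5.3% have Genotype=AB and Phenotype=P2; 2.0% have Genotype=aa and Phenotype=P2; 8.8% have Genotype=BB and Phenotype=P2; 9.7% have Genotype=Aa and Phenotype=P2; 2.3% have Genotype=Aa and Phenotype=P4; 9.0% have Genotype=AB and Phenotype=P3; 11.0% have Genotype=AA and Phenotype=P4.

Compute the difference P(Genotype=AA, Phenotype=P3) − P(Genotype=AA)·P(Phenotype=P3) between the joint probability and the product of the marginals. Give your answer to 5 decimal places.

P(Genotype=AA) = 0.037 + 0.019 + 0.110 = 0.166.
P(Phenotype=P3) = 0.019 + 0.108 + 0.074 + 0.090 + 0.036 = 0.327.
P(Genotype=AA, Phenotype=P3) − P(Genotype=AA)P(Phenotype=P3) = 0.019 − 0.166×0.327 = -0.03528.

-0.03528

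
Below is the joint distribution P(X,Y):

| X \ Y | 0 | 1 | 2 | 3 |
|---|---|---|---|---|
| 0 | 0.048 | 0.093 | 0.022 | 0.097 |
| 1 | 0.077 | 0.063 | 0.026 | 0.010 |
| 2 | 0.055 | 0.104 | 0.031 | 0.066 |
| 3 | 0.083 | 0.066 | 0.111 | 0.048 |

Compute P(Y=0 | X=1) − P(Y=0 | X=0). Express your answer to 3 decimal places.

P(X=1) = 0.077 + 0.063 + 0.026 + 0.010 = 0.176; P(Y=0 | X=1) = 0.077/0.176 = 0.4375.
P(X=0) = 0.048 + 0.093 + 0.022 + 0.097 = 0.260; P(Y=0 | X=0) = 0.048/0.260 = 0.1846.
Difference = 0.253.

0.253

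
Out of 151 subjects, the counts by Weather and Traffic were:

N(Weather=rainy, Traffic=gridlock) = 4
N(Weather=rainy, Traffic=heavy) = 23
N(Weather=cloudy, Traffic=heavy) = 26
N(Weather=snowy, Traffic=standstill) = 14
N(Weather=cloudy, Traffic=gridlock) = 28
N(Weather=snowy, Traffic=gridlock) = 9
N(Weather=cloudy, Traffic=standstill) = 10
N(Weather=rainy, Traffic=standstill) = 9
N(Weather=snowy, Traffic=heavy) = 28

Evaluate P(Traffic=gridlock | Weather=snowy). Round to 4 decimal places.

0.1765

Total with Weather=snowy: 28 + 9 + 14 = 51.
P(Traffic=gridlock | Weather=snowy) = 9/51 = 0.1765.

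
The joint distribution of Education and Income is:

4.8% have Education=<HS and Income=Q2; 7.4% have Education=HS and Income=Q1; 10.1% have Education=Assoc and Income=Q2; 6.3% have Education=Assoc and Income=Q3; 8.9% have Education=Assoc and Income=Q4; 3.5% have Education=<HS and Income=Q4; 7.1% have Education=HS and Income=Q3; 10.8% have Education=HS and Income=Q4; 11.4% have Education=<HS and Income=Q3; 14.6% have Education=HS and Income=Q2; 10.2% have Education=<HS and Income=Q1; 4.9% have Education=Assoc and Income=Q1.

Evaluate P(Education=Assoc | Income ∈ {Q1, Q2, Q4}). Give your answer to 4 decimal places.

P(Income=Q1) = 0.102 + 0.074 + 0.049 = 0.225.
P(Income=Q2) = 0.048 + 0.146 + 0.101 = 0.295.
P(Income=Q4) = 0.035 + 0.108 + 0.089 = 0.232.
P(Income ∈ {Q1, Q2, Q4}) = 0.225 + 0.295 + 0.232 = 0.752; P(Education=Assoc, Income ∈ {Q1, Q2, Q4}) = 0.049 + 0.101 + 0.089 = 0.239.
P(Education=Assoc | Income ∈ {Q1, Q2, Q4}) = 0.239/0.752 = 0.3178.

0.3178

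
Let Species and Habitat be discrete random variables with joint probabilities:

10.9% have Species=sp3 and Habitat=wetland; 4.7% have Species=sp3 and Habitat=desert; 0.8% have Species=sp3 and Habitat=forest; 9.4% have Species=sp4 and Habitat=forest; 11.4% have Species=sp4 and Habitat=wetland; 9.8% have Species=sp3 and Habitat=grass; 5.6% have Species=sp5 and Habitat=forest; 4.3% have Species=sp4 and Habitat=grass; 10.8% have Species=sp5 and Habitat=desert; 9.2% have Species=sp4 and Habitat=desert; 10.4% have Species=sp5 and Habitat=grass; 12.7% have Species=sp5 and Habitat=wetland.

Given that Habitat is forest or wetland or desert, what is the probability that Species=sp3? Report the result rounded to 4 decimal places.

0.2172

P(Habitat=forest) = 0.008 + 0.094 + 0.056 = 0.158.
P(Habitat=wetland) = 0.109 + 0.114 + 0.127 = 0.350.
P(Habitat=desert) = 0.047 + 0.092 + 0.108 = 0.247.
P(Habitat ∈ {forest, wetland, desert}) = 0.158 + 0.350 + 0.247 = 0.755; P(Species=sp3, Habitat ∈ {forest, wetland, desert}) = 0.008 + 0.109 + 0.047 = 0.164.
P(Species=sp3 | Habitat ∈ {forest, wetland, desert}) = 0.164/0.755 = 0.2172.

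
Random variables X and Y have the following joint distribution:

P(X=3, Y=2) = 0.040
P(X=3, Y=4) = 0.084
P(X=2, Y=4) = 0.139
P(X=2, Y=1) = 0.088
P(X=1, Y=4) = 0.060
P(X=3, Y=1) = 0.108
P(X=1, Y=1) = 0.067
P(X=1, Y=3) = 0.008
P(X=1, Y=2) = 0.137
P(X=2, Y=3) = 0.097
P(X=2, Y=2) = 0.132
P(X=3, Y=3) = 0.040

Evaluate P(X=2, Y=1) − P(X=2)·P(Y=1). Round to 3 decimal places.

-0.032

P(X=2) = 0.088 + 0.132 + 0.097 + 0.139 = 0.456.
P(Y=1) = 0.067 + 0.088 + 0.108 = 0.263.
P(X=2, Y=1) − P(X=2)P(Y=1) = 0.088 − 0.456×0.263 = -0.032.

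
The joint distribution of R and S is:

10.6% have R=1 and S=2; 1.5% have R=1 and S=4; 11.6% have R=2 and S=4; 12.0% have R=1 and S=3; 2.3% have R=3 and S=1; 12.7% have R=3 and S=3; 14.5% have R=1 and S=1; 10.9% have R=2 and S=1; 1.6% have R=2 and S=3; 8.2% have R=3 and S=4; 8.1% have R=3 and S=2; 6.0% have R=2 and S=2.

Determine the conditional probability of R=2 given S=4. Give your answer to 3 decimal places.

P(S=4) = 0.015 + 0.116 + 0.082 = 0.213.
P(R=2 | S=4) = 0.116/0.213 = 0.545.

0.545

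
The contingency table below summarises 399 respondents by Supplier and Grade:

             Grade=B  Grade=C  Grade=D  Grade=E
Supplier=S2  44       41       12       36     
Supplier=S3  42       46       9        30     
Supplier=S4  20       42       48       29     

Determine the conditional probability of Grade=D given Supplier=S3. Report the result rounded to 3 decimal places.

Total with Supplier=S3: 42 + 46 + 9 + 30 = 127.
P(Grade=D | Supplier=S3) = 9/127 = 0.071.

0.071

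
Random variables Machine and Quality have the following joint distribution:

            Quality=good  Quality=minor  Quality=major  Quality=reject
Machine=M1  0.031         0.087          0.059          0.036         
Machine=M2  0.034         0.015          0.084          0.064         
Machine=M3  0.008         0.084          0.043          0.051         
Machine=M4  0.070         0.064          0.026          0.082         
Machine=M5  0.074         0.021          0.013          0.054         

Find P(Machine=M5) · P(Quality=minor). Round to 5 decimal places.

P(Machine=M5) = 0.074 + 0.021 + 0.013 + 0.054 = 0.162.
P(Quality=minor) = 0.087 + 0.015 + 0.084 + 0.064 + 0.021 = 0.271.
Product: 0.162 × 0.271 = 0.04390.

0.04390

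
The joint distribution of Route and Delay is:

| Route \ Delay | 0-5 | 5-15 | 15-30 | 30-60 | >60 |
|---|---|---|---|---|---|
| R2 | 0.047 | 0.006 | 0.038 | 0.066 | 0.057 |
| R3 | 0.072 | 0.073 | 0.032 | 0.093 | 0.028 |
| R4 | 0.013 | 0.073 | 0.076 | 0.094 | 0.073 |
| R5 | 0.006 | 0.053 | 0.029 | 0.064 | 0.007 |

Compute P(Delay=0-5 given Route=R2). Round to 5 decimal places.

0.21963

P(Route=R2) = 0.047 + 0.006 + 0.038 + 0.066 + 0.057 = 0.214.
P(Delay=0-5 | Route=R2) = 0.047/0.214 = 0.21963.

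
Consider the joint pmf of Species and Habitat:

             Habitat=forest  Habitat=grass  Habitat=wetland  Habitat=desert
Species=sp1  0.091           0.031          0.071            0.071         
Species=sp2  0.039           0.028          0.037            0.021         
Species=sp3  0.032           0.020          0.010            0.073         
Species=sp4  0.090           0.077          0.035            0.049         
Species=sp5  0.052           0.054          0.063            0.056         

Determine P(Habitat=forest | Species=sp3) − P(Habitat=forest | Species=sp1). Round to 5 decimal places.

-0.10766

P(Species=sp3) = 0.032 + 0.020 + 0.010 + 0.073 = 0.135; P(Habitat=forest | Species=sp3) = 0.032/0.135 = 0.237037.
P(Species=sp1) = 0.091 + 0.031 + 0.071 + 0.071 = 0.264; P(Habitat=forest | Species=sp1) = 0.091/0.264 = 0.344697.
Difference = -0.10766.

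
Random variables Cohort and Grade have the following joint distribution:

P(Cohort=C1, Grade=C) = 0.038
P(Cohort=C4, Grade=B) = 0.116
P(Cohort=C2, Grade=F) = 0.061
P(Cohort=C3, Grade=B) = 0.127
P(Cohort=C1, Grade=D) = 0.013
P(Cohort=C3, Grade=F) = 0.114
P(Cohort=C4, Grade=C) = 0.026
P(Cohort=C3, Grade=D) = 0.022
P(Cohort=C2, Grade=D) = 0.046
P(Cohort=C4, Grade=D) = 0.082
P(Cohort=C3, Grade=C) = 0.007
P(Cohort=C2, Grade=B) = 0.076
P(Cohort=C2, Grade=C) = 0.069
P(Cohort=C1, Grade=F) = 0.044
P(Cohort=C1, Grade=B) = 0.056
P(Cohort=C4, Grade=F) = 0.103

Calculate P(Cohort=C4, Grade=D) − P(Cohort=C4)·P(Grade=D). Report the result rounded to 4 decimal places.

P(Cohort=C4) = 0.116 + 0.026 + 0.082 + 0.103 = 0.327.
P(Grade=D) = 0.013 + 0.046 + 0.022 + 0.082 = 0.163.
P(Cohort=C4, Grade=D) − P(Cohort=C4)P(Grade=D) = 0.082 − 0.327×0.163 = 0.0287.

0.0287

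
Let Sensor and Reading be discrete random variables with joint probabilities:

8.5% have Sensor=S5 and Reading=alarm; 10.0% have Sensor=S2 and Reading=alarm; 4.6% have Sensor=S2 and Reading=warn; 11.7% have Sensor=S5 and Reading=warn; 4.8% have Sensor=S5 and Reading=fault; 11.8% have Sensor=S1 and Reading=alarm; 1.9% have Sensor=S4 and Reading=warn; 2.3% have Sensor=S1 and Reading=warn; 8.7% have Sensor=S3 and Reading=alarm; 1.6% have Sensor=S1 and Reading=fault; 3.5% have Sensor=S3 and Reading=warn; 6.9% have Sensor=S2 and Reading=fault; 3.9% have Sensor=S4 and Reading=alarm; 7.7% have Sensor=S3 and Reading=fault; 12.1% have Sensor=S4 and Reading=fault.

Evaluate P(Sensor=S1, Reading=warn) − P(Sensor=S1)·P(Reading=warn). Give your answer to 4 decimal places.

-0.0147

P(Sensor=S1) = 0.023 + 0.118 + 0.016 = 0.157.
P(Reading=warn) = 0.023 + 0.046 + 0.035 + 0.019 + 0.117 = 0.240.
P(Sensor=S1, Reading=warn) − P(Sensor=S1)P(Reading=warn) = 0.023 − 0.157×0.240 = -0.0147.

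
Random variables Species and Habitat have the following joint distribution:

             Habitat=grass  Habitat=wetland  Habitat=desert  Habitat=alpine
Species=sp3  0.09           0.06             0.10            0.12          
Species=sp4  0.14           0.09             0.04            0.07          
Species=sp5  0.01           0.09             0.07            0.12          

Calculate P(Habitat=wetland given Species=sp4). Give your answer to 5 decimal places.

0.26471

P(Species=sp4) = 0.14 + 0.09 + 0.04 + 0.07 = 0.34.
P(Habitat=wetland | Species=sp4) = 0.09/0.34 = 0.26471.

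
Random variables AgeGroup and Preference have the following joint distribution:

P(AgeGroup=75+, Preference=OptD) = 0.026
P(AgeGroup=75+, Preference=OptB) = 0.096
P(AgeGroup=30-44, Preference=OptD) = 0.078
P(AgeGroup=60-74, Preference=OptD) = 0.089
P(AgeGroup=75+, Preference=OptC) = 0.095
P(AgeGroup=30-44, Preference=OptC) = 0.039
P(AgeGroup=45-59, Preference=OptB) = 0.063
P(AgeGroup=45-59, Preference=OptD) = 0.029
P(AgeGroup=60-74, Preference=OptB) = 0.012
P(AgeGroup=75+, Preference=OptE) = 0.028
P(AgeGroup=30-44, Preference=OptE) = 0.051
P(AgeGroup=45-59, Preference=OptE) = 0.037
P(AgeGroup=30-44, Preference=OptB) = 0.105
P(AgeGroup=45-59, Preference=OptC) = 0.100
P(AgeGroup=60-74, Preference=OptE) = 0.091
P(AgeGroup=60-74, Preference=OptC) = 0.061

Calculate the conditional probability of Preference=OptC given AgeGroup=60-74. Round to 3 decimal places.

P(AgeGroup=60-74) = 0.012 + 0.061 + 0.089 + 0.091 = 0.253.
P(Preference=OptC | AgeGroup=60-74) = 0.061/0.253 = 0.241.

0.241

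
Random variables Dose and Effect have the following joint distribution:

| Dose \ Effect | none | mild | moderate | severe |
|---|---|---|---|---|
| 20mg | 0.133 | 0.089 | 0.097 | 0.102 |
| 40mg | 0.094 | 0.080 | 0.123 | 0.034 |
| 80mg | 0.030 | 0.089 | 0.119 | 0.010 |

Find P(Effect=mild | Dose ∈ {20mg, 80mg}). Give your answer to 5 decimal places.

P(Dose=20mg) = 0.133 + 0.089 + 0.097 + 0.102 = 0.421.
P(Dose=80mg) = 0.030 + 0.089 + 0.119 + 0.010 = 0.248.
P(Dose ∈ {20mg, 80mg}) = 0.421 + 0.248 = 0.669; P(Effect=mild, Dose ∈ {20mg, 80mg}) = 0.089 + 0.089 = 0.178.
P(Effect=mild | Dose ∈ {20mg, 80mg}) = 0.178/0.669 = 0.26607.

0.26607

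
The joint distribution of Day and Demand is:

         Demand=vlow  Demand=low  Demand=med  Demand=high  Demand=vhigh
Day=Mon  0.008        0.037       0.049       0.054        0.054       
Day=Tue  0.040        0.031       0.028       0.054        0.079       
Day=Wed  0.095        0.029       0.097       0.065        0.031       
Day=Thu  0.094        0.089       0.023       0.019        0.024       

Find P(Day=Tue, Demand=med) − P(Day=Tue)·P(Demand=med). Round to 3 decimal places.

-0.018

P(Day=Tue) = 0.040 + 0.031 + 0.028 + 0.054 + 0.079 = 0.232.
P(Demand=med) = 0.049 + 0.028 + 0.097 + 0.023 = 0.197.
P(Day=Tue, Demand=med) − P(Day=Tue)P(Demand=med) = 0.028 − 0.232×0.197 = -0.018.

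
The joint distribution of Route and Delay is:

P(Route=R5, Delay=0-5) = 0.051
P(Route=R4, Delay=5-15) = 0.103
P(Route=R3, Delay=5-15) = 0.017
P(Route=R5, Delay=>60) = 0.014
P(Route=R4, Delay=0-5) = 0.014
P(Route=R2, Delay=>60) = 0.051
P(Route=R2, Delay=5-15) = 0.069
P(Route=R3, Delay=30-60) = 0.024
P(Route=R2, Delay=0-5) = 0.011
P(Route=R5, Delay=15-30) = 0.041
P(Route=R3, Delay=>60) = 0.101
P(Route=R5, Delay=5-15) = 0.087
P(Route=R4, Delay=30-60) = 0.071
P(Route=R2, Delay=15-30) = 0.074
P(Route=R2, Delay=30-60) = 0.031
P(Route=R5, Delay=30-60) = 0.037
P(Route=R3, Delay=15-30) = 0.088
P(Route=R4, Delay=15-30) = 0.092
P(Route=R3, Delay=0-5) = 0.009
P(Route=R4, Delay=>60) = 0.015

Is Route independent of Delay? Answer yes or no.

no

P(Route=R3) = 0.239 and P(Delay=>60) = 0.181, so their product is 0.04326, but P(Route=R3, Delay=>60) = 0.101. Since these differ, Route and Delay are not independent.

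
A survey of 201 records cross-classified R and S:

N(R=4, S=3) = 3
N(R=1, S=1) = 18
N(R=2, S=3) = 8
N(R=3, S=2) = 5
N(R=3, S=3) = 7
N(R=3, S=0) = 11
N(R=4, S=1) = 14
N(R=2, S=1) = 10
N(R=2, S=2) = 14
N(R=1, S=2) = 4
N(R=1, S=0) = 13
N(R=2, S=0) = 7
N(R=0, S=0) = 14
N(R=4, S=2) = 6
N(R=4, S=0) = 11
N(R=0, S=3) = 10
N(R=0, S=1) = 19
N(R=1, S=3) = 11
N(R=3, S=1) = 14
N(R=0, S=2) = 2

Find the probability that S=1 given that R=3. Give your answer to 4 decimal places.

Total with R=3: 11 + 14 + 5 + 7 = 37.
P(S=1 | R=3) = 14/37 = 0.3784.

0.3784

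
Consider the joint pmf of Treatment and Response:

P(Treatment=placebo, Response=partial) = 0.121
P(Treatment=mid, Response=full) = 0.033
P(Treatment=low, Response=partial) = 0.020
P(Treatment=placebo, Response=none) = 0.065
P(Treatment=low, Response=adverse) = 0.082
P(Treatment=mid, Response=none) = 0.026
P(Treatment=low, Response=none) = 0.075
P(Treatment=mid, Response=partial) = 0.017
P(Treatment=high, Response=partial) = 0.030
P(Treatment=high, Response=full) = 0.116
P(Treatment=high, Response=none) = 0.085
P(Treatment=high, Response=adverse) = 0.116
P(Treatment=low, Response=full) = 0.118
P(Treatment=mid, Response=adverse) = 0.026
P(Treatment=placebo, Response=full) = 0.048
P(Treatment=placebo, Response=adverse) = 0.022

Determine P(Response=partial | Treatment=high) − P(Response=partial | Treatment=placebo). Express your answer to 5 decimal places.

-0.38620

P(Treatment=high) = 0.085 + 0.030 + 0.116 + 0.116 = 0.347; P(Response=partial | Treatment=high) = 0.030/0.347 = 0.086455.
P(Treatment=placebo) = 0.065 + 0.121 + 0.048 + 0.022 = 0.256; P(Response=partial | Treatment=placebo) = 0.121/0.256 = 0.472656.
Difference = -0.38620.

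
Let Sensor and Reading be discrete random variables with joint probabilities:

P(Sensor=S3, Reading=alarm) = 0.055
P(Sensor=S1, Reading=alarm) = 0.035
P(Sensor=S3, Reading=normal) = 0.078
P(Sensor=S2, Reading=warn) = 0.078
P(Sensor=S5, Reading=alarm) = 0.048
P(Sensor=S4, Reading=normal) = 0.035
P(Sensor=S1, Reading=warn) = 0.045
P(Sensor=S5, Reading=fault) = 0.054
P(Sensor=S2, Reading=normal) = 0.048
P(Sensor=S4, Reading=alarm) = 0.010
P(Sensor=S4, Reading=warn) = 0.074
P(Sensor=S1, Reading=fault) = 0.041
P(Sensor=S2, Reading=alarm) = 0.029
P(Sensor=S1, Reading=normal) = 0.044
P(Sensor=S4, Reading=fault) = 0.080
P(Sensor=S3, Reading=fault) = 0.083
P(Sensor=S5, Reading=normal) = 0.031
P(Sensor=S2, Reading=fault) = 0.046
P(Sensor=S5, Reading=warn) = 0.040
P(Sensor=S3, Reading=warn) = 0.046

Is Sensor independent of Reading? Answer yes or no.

P(Sensor=S3) = 0.262 and P(Reading=warn) = 0.283, so their product is 0.07415, but P(Sensor=S3, Reading=warn) = 0.046. Since these differ, Sensor and Reading are not independent.

no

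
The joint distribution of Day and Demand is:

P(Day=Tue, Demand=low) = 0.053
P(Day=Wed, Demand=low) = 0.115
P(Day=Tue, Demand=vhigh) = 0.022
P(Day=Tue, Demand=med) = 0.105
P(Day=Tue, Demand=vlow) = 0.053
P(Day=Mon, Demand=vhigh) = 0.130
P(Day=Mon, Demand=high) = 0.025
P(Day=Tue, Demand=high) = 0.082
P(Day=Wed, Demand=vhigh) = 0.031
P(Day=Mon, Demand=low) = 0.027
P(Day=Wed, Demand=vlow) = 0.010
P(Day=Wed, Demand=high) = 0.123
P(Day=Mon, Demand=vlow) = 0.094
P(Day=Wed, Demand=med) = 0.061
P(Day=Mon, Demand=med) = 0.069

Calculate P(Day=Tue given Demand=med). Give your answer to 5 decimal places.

P(Demand=med) = 0.069 + 0.105 + 0.061 = 0.235.
P(Day=Tue | Demand=med) = 0.105/0.235 = 0.44681.

0.44681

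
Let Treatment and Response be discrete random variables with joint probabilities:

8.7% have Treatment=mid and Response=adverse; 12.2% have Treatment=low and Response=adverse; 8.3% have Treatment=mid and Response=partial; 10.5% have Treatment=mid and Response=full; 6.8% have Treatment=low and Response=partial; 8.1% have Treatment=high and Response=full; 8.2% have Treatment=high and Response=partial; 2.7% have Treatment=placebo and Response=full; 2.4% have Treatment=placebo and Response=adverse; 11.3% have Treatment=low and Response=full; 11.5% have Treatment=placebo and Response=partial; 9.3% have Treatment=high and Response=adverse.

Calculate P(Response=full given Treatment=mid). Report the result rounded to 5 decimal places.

0.38182

P(Treatment=mid) = 0.083 + 0.105 + 0.087 = 0.275.
P(Response=full | Treatment=mid) = 0.105/0.275 = 0.38182.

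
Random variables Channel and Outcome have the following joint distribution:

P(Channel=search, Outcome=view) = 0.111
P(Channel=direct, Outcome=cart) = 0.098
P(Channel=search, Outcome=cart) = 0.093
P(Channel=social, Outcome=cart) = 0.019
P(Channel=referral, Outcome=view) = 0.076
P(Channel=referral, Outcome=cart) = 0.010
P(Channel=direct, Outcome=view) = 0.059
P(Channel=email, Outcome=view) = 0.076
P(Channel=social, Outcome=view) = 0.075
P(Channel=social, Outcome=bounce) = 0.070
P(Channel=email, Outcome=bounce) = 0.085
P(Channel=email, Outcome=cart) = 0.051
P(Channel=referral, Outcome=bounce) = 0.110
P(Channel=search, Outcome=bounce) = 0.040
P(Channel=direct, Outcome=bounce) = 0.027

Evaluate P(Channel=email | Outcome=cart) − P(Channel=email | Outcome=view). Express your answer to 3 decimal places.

-0.003

P(Outcome=cart) = 0.051 + 0.093 + 0.019 + 0.098 + 0.010 = 0.271; P(Channel=email | Outcome=cart) = 0.051/0.271 = 0.1882.
P(Outcome=view) = 0.076 + 0.111 + 0.075 + 0.059 + 0.076 = 0.397; P(Channel=email | Outcome=view) = 0.076/0.397 = 0.1914.
Difference = -0.003.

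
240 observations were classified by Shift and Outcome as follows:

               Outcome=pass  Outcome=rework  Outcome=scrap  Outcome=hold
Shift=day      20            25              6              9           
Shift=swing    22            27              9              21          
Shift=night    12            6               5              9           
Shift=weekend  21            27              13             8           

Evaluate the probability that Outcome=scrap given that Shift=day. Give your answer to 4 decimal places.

0.1000

Total with Shift=day: 20 + 25 + 6 + 9 = 60.
P(Outcome=scrap | Shift=day) = 6/60 = 0.1000.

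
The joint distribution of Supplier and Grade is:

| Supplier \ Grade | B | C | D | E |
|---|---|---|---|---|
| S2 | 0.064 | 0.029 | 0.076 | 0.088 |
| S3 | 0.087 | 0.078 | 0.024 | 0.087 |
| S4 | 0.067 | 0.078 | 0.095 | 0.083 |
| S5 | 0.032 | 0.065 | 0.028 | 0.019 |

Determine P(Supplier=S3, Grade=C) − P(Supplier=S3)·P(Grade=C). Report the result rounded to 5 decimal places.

0.00900

P(Supplier=S3) = 0.087 + 0.078 + 0.024 + 0.087 = 0.276.
P(Grade=C) = 0.029 + 0.078 + 0.078 + 0.065 = 0.250.
P(Supplier=S3, Grade=C) − P(Supplier=S3)P(Grade=C) = 0.078 − 0.276×0.250 = 0.00900.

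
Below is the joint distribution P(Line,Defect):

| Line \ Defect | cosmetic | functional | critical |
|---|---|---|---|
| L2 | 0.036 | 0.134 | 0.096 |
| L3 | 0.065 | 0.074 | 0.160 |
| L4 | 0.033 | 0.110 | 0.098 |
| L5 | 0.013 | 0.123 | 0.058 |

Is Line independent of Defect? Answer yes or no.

P(Line=L3) = 0.299 and P(Defect=functional) = 0.441, so their product is 0.13186, but P(Line=L3, Defect=functional) = 0.074. Since these differ, Line and Defect are not independent.

no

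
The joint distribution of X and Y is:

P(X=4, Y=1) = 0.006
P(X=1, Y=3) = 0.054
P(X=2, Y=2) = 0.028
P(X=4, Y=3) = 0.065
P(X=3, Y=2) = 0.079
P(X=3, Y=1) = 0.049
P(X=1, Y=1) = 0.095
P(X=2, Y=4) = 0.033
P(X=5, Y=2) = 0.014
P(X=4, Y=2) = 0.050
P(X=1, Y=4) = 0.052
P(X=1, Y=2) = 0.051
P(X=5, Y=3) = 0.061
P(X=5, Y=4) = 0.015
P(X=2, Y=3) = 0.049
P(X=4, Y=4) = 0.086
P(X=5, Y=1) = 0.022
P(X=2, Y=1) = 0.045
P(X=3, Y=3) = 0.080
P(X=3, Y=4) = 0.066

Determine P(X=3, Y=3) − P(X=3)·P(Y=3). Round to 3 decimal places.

-0.005

P(X=3) = 0.049 + 0.079 + 0.080 + 0.066 = 0.274.
P(Y=3) = 0.054 + 0.049 + 0.080 + 0.065 + 0.061 = 0.309.
P(X=3, Y=3) − P(X=3)P(Y=3) = 0.080 − 0.274×0.309 = -0.005.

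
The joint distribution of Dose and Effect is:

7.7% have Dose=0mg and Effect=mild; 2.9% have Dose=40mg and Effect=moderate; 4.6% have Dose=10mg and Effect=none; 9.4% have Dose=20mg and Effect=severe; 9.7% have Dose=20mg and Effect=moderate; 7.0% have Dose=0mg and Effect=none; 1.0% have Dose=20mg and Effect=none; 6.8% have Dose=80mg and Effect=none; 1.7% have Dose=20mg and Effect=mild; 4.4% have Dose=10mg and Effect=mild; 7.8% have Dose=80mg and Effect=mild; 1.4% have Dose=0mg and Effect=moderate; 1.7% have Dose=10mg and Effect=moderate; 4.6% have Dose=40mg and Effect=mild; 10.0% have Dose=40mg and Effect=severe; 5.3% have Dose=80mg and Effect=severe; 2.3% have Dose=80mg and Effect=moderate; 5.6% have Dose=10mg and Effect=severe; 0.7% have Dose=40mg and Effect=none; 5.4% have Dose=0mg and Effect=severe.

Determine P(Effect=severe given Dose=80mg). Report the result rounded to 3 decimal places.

0.239

P(Dose=80mg) = 0.068 + 0.078 + 0.023 + 0.053 = 0.222.
P(Effect=severe | Dose=80mg) = 0.053/0.222 = 0.239.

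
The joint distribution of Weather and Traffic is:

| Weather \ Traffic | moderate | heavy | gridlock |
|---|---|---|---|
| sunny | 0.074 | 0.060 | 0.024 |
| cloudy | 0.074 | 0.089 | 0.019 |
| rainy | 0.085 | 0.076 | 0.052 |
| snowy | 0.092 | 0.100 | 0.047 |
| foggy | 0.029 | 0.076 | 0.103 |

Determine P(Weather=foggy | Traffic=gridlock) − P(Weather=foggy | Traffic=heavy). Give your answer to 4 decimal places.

0.2309

P(Traffic=gridlock) = 0.024 + 0.019 + 0.052 + 0.047 + 0.103 = 0.245; P(Weather=foggy | Traffic=gridlock) = 0.103/0.245 = 0.42041.
P(Traffic=heavy) = 0.060 + 0.089 + 0.076 + 0.100 + 0.076 = 0.401; P(Weather=foggy | Traffic=heavy) = 0.076/0.401 = 0.18953.
Difference = 0.2309.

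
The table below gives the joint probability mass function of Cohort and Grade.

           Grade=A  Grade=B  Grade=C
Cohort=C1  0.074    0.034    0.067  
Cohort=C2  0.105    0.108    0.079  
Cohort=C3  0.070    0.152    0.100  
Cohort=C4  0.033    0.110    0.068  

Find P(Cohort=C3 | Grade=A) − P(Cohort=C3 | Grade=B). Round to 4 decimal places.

-0.1280

P(Grade=A) = 0.074 + 0.105 + 0.070 + 0.033 = 0.282; P(Cohort=C3 | Grade=A) = 0.070/0.282 = 0.24823.
P(Grade=B) = 0.034 + 0.108 + 0.152 + 0.110 = 0.404; P(Cohort=C3 | Grade=B) = 0.152/0.404 = 0.37624.
Difference = -0.1280.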